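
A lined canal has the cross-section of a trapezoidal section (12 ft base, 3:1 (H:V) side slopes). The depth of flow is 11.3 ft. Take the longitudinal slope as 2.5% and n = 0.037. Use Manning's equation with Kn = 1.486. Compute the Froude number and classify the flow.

supercritical

With bottom width b = 12 ft and side slope z = 3: A = (b + zy)y = (12 + 3×11.3)×11.3 = 518.7 ft²; P = b + 2y√(1+z²) = 12 + 2×11.3×3.162 = 83.47 ft.
Hydraulic radius R = A/P = 518.7/83.47 = 6.214 ft.
V = (1.486/n) R^(2/3) √S = (1.486/0.037) × 6.214^(2/3) × √0.025 = 21.46 ft/s. Hydraulic depth D_h = A/T = 518.7/79.8 = 6.5 ft.
Froude number Fr = V/√(g·D_h) = 21.46/√(32.2×6.5) = 1.48, which is greater than 1, so the flow is supercritical.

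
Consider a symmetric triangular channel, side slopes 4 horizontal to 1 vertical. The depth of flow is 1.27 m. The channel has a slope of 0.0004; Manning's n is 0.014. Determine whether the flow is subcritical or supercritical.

For a triangular section with side slope z = 4: A = zy² = 4×1.27² = 6.452 m²; P = 2y√(1+z²) = 2×1.27×4.123 = 10.47 m.
Hydraulic radius R = A/P = 6.452/10.47 = 0.616 m.
V = (1/n) R^(2/3) √S = (1/0.014) × 0.616^(2/3) × √0.0004 = 1.034 m/s. Hydraulic depth D_h = A/T = 6.452/10.16 = 0.635 m.
Froude number Fr = V/√(g·D_h) = 1.034/√(9.81×0.635) = 0.414, which is less than 1, so the flow is subcritical.

subcritical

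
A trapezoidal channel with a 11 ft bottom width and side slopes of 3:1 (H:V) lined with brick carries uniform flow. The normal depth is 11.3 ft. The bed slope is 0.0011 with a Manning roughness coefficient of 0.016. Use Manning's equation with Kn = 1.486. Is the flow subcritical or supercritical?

With bottom width b = 11 ft and side slope z = 3: A = (b + zy)y = (11 + 3×11.3)×11.3 = 507.4 ft²; P = b + 2y√(1+z²) = 11 + 2×11.3×3.162 = 82.47 ft.
Hydraulic radius R = A/P = 507.4/82.47 = 6.152 ft.
V = (1.486/n) R^(2/3) √S = (1.486/0.016) × 6.152^(2/3) × √0.0011 = 10.34 ft/s. Hydraulic depth D_h = A/T = 507.4/78.8 = 6.439 ft.
Froude number Fr = V/√(g·D_h) = 10.34/√(32.2×6.439) = 0.718, which is less than 1, so the flow is subcritical.

subcritical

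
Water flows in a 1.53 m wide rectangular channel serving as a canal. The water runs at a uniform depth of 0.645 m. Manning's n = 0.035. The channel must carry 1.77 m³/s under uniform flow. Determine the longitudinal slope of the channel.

S = 0.016

Flow area A = b·y = 1.53 × 0.645 = 0.9869 m². Wetted perimeter P = b + 2y = 1.53 + 2×0.645 = 2.82 m.
Hydraulic radius R = A/P = 0.9869/2.82 = 0.3499 m.
From Manning's equation, S = [nQ / (1 A R^(2/3))]² = [0.035 × 1.77 / (1 × 0.9869 × 0.3499^(2/3))]² = 0.016.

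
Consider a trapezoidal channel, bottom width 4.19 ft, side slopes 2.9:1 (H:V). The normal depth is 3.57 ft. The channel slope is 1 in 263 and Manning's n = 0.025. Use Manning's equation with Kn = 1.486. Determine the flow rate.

With bottom width b = 4.19 ft and side slope z = 2.9: A = (b + zy)y = (4.19 + 2.9×3.57)×3.57 = 51.92 ft²; P = b + 2y√(1+z²) = 4.19 + 2×3.57×3.068 = 26.09 ft.
Hydraulic radius R = A/P = 51.92/26.09 = 1.99 ft.
Manning's equation: Q = (1.486/n) A R^(2/3) S^(1/2) = (1.486/0.025) × 51.92 × 1.99^(2/3) × 0.003802^(1/2) = 301 ft³/s.

Q = 301 ft³/s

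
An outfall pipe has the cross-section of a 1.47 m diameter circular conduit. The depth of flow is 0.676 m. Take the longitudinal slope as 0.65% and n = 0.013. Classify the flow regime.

For a circular section of diameter D = 1.47 m at depth y = 0.676 m, the central angle is θ = 2 arccos(1 − 2y/D) = 2.981 rad. Then A = (D²/8)(θ − sin θ) = 0.7619 m² and P = Dθ/2 = 2.191 m.
Hydraulic radius R = A/P = 0.7619/2.191 = 0.3478 m.
V = (1/n) R^(2/3) √S = (1/0.013) × 0.3478^(2/3) × √0.0065 = 3.067 m/s. Hydraulic depth D_h = A/T = 0.7619/1.465 = 0.52 m.
Froude number Fr = V/√(g·D_h) = 3.067/√(9.81×0.52) = 1.36, which is greater than 1, so the flow is supercritical.

supercritical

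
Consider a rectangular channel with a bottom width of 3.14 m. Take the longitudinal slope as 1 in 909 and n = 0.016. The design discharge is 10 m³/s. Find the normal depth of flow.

y_n = 1.74 m

Manning's equation rearranged: A R^(2/3) = nQ / (1·√S) = 0.016 × 10 / (√0.0011) = 4.824.
Trying y = 1.54 m: A R^(2/3) = 4.088 — low.
Trying y = 1.74 m: A R^(2/3) = 4.807 — close enough.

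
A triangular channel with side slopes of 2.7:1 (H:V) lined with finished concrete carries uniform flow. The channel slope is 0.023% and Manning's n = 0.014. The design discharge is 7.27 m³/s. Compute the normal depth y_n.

Manning's equation rearranged: A R^(2/3) = nQ / (1·√S) = 0.014 × 7.27 / (√0.00023) = 6.711.
Try y = 1.28 m: A R^(2/3) = 3.147 — too small.
Try y = 1.87 m: A R^(2/3) = 8.649 — too large.
Try y = 1.7 m: A R^(2/3) = 6.708 — close enough.

y_n = 1.7 m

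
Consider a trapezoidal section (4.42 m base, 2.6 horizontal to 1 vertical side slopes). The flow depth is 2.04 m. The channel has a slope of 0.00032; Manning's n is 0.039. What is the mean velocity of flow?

V = 0.534 m/s

With bottom width b = 4.42 m and side slope z = 2.6: A = (b + zy)y = (4.42 + 2.6×2.04)×2.04 = 19.84 m²; P = b + 2y√(1+z²) = 4.42 + 2×2.04×2.786 = 15.79 m.
Hydraulic radius R = A/P = 19.84/15.79 = 1.257 m.
From Manning's equation, V = (1/n) R^(2/3) S^(1/2) = (1/0.039) × 1.257^(2/3) × 0.00032^(1/2) = 0.534 m/s.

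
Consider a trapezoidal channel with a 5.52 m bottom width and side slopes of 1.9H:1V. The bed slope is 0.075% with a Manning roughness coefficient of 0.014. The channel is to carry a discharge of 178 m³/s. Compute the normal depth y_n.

Manning's equation rearranged: A R^(2/3) = nQ / (1·√S) = 0.014 × 178 / (√0.00075) = 90.99.
Try y = 3.12 m: A R^(2/3) = 54.56 — low.
Try y = 4.37 m: A R^(2/3) = 110.9 — high.
Try y = 3.98 m: A R^(2/3) = 90.79 — matches.

y_n = 3.98 m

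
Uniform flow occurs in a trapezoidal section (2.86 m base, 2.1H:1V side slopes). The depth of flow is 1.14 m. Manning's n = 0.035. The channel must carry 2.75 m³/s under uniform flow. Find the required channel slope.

S = 0.00039

With bottom width b = 2.86 m and side slope z = 2.1: A = (b + zy)y = (2.86 + 2.1×1.14)×1.14 = 5.99 m²; P = b + 2y√(1+z²) = 2.86 + 2×1.14×2.326 = 8.163 m.
Hydraulic radius R = A/P = 5.99/8.163 = 0.7337 m.
From Manning's equation, S = [nQ / (1 A R^(2/3))]² = [0.035 × 2.75 / (1 × 5.99 × 0.7337^(2/3))]² = 0.00039.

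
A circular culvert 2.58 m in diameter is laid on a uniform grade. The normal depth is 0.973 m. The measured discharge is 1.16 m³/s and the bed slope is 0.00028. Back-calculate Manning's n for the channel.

For a circular section of diameter D = 2.58 m at depth y = 0.973 m, the central angle is θ = 2 arccos(1 − 2y/D) = 2.645 rad. Then A = (D²/8)(θ − sin θ) = 1.804 m² and P = Dθ/2 = 3.412 m.
Hydraulic radius R = A/P = 1.804/3.412 = 0.5288 m.
Rearranging Manning's equation: n = (1/Q) A R^(2/3) S^(1/2) = (1/1.16) × 1.804 × 0.5288^(2/3) × √0.00028 = 0.017.

n = 0.017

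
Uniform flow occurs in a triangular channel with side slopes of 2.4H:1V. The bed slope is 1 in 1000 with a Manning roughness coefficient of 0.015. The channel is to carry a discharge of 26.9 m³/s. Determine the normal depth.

y_n = 2.27 m

Manning's equation rearranged: A R^(2/3) = nQ / (1·√S) = 0.015 × 26.9 / (√0.001) = 12.76.
Trying y = 2.64 m: A R^(2/3) = 19.08 — high.
Trying y = 1.92 m: A R^(2/3) = 8.162 — low.
Trying y = 2.27 m: A R^(2/3) = 12.76 — close enough.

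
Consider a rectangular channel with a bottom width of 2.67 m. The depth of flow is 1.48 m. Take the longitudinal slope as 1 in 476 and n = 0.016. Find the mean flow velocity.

V = 2.26 m/s

Flow area A = b·y = 2.67 × 1.48 = 3.952 m². Wetted perimeter P = b + 2y = 2.67 + 2×1.48 = 5.63 m.
Hydraulic radius R = A/P = 3.952/5.63 = 0.7019 m.
From Manning's equation, V = (1/n) R^(2/3) S^(1/2) = (1/0.016) × 0.7019^(2/3) × 0.002101^(1/2) = 2.26 m/s.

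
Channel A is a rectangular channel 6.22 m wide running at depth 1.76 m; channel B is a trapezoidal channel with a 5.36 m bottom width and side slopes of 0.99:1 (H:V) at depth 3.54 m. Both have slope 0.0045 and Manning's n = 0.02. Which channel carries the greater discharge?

channel B

Channel A: Flow area A = b·y = 6.22 × 1.76 = 10.95 m². Wetted perimeter P = b + 2y = 6.22 + 2×1.76 = 9.74 m. Hydraulic radius R = A/P = 10.95/9.74 = 1.124 m. Q_A = (1/0.02)·10.95·1.124^(2/3)·√0.0045 = 39.69 m³/s.
Channel B: With bottom width b = 5.36 m and side slope z = 0.99: A = (b + zy)y = (5.36 + 0.99×3.54)×3.54 = 31.38 m²; P = b + 2y√(1+z²) = 5.36 + 2×3.54×1.407 = 15.32 m. Hydraulic radius R = A/P = 31.38/15.32 = 2.048 m. Q_B = (1/0.02)·31.38·2.048^(2/3)·√0.0045 = 169.7 m³/s.
Q_A = 39.69 m³/s vs Q_B = 169.7 m³/s, so channel B carries more.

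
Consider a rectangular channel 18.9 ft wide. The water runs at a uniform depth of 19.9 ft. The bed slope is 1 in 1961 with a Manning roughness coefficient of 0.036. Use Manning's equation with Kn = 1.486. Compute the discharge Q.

Flow area A = b·y = 18.9 × 19.9 = 376.1 ft². Wetted perimeter P = b + 2y = 18.9 + 2×19.9 = 58.7 ft.
Hydraulic radius R = A/P = 376.1/58.7 = 6.407 ft.
Manning's equation: Q = (1.486/n) A R^(2/3) S^(1/2) = (1.486/0.036) × 376.1 × 6.407^(2/3) × 0.0005099^(1/2) = 1210 ft³/s.

Q = 1210 ft³/s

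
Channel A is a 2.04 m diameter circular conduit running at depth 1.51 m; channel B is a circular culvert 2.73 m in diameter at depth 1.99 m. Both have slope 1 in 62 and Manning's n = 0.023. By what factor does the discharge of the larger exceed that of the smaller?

2.13

Channel A: For a circular section of diameter D = 2.04 m at depth y = 1.51 m, the central angle is θ = 2 arccos(1 − 2y/D) = 4.144 rad. Then A = (D²/8)(θ − sin θ) = 2.594 m² and P = Dθ/2 = 4.227 m. Hydraulic radius R = A/P = 2.594/4.227 = 0.6137 m. Q_A = (1/0.023)·2.594·0.6137^(2/3)·√0.01613 = 10.34 m³/s.
Channel B: For a circular section of diameter D = 2.73 m at depth y = 1.99 m, the central angle is θ = 2 arccos(1 − 2y/D) = 4.093 rad. Then A = (D²/8)(θ − sin θ) = 4.571 m² and P = Dθ/2 = 5.587 m. Hydraulic radius R = A/P = 4.571/5.587 = 0.8183 m. Q_B = (1/0.023)·4.571·0.8183^(2/3)·√0.01613 = 22.08 m³/s.
The larger discharge is 22.08 m³/s and the smaller is 10.34 m³/s; the ratio is 2.13.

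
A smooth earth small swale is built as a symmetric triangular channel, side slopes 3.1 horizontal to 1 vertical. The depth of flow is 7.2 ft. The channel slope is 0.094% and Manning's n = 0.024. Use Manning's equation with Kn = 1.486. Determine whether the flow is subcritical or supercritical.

For a triangular section with side slope z = 3.1: A = zy² = 3.1×7.2² = 160.7 ft²; P = 2y√(1+z²) = 2×7.2×3.257 = 46.91 ft.
Hydraulic radius R = A/P = 160.7/46.91 = 3.426 ft.
V = (1.486/n) R^(2/3) √S = (1.486/0.024) × 3.426^(2/3) × √0.00094 = 4.314 ft/s. Hydraulic depth D_h = A/T = 160.7/44.64 = 3.6 ft.
Froude number Fr = V/√(g·D_h) = 4.314/√(32.2×3.6) = 0.401, which is less than 1, so the flow is subcritical.

subcritical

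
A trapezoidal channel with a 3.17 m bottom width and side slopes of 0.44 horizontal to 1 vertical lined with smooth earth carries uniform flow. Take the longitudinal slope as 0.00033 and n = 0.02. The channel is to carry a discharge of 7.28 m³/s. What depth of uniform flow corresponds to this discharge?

Manning's equation rearranged: A R^(2/3) = nQ / (1·√S) = 0.02 × 7.28 / (√0.00033) = 8.015.
Trying y = 2.44 m: A R^(2/3) = 11.81 — too large.
Trying y = 1.41 m: A R^(2/3) = 4.814 — too small.
Trying y = 1.93 m: A R^(2/3) = 8.014 — matches.

y_n = 1.93 m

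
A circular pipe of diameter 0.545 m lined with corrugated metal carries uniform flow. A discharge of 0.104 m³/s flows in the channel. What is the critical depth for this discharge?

At critical depth, Q² T / (g A³) = 1, i.e. A³/T = Q²/g = 0.104²/9.81 = 0.001103.
At y = 0.249 m: A³/T = 0.002063 — over.
At y = 0.211 m: A³/T = 0.001093 — close enough.

y_c = 0.211 m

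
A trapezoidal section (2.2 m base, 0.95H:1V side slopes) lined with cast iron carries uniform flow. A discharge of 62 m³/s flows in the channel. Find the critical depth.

At critical depth, Q² T / (g A³) = 1, i.e. A³/T = Q²/g = 62²/9.81 = 391.8.
Trying y = 3.57 m: A³/T = 885.5 — too large.
Trying y = 2.91 m: A³/T = 390.1 — close enough.

y_c = 2.91 m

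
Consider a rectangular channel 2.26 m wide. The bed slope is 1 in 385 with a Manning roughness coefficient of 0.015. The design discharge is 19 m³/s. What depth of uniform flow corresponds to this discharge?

Manning's equation rearranged: A R^(2/3) = nQ / (1·√S) = 0.015 × 19 / (√0.002597) = 5.592.
Trying y = 2.35 m: A R^(2/3) = 4.435 — short.
Trying y = 3.58 m: A R^(2/3) = 7.311 — over.
Trying y = 2.85 m: A R^(2/3) = 5.593 — ≈ 5.592.

y_n = 2.85 m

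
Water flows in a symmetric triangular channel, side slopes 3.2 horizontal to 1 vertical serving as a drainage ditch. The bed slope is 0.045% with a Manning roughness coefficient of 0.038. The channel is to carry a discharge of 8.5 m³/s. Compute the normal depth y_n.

y_n = 2.16 m

Manning's equation rearranged: A R^(2/3) = nQ / (1·√S) = 0.038 × 8.5 / (√0.00045) = 15.23.
At y = 1.88 m: A R^(2/3) = 10.52 — short.
At y = 2.53 m: A R^(2/3) = 23.23 — over.
At y = 2.16 m: A R^(2/3) = 15.24 — matches.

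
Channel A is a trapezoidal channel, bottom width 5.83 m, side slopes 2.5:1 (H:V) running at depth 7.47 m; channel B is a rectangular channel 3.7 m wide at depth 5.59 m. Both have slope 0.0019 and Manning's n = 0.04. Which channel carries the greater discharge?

channel A

Channel A: With bottom width b = 5.83 m and side slope z = 2.5: A = (b + zy)y = (5.83 + 2.5×7.47)×7.47 = 183.1 m²; P = b + 2y√(1+z²) = 5.83 + 2×7.47×2.693 = 46.06 m. Hydraulic radius R = A/P = 183.1/46.06 = 3.974 m. Q_A = (1/0.04)·183.1·3.974^(2/3)·√0.0019 = 500.5 m³/s.
Channel B: Flow area A = b·y = 3.7 × 5.59 = 20.68 m². Wetted perimeter P = b + 2y = 3.7 + 2×5.59 = 14.88 m. Hydraulic radius R = A/P = 20.68/14.88 = 1.39 m. Q_B = (1/0.04)·20.68·1.39^(2/3)·√0.0019 = 28.07 m³/s.
Q_A = 500.5 m³/s vs Q_B = 28.07 m³/s, so channel A carries more.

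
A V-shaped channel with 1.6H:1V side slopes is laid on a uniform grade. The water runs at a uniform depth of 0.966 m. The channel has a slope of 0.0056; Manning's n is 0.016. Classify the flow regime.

supercritical

For a triangular section with side slope z = 1.6: A = zy² = 1.6×0.966² = 1.493 m²; P = 2y√(1+z²) = 2×0.966×1.887 = 3.645 m.
Hydraulic radius R = A/P = 1.493/3.645 = 0.4096 m.
V = (1/n) R^(2/3) √S = (1/0.016) × 0.4096^(2/3) × √0.0056 = 2.579 m/s. Hydraulic depth D_h = A/T = 1.493/3.091 = 0.483 m.
Froude number Fr = V/√(g·D_h) = 2.579/√(9.81×0.483) = 1.19, which is greater than 1, so the flow is supercritical.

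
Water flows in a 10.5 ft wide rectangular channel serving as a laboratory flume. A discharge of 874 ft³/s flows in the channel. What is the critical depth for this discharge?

For a rectangular channel, critical depth y_c = (q²/g)^(1/3) where q = Q/b = 874/10.5 = 83.24 ft²/s.
So y_c = (83.24²/32.2)^(1/3) = 5.99 ft.

y_c = 5.99 ft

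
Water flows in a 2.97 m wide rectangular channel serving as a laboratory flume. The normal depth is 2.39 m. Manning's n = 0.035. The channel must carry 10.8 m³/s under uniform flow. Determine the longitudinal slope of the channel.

S = 0.00319

Flow area A = b·y = 2.97 × 2.39 = 7.098 m². Wetted perimeter P = b + 2y = 2.97 + 2×2.39 = 7.75 m.
Hydraulic radius R = A/P = 7.098/7.75 = 0.9159 m.
From Manning's equation, S = [nQ / (1 A R^(2/3))]² = [0.035 × 10.8 / (1 × 7.098 × 0.9159^(2/3))]² = 0.00319.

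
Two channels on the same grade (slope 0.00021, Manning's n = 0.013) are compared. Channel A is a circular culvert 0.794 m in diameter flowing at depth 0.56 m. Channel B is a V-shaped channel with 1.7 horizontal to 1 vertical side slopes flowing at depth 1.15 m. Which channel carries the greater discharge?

channel B

Channel A: For a circular section of diameter D = 0.794 m at depth y = 0.56 m, the central angle is θ = 2 arccos(1 − 2y/D) = 3.988 rad. Then A = (D²/8)(θ − sin θ) = 0.3733 m² and P = Dθ/2 = 1.583 m. Hydraulic radius R = A/P = 0.3733/1.583 = 0.2358 m. Q_A = (1/0.013)·0.3733·0.2358^(2/3)·√0.00021 = 0.1588 m³/s.
Channel B: For a triangular section with side slope z = 1.7: A = zy² = 1.7×1.15² = 2.248 m²; P = 2y√(1+z²) = 2×1.15×1.972 = 4.536 m. Hydraulic radius R = A/P = 2.248/4.536 = 0.4956 m. Q_B = (1/0.013)·2.248·0.4956^(2/3)·√0.00021 = 1.57 m³/s.
Q_A = 0.1588 m³/s vs Q_B = 1.57 m³/s, so channel B carries more.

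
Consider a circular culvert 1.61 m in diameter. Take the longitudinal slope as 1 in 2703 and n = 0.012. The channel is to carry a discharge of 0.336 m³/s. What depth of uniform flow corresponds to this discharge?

Manning's equation rearranged: A R^(2/3) = nQ / (1·√S) = 0.012 × 0.336 / (√0.00037) = 0.2096.
Try y = 0.588 m: A R^(2/3) = 0.3161 — over.
Try y = 0.396 m: A R^(2/3) = 0.1472 — short.
Try y = 0.474 m: A R^(2/3) = 0.2096 — ≈ 0.2096.

y_n = 0.474 m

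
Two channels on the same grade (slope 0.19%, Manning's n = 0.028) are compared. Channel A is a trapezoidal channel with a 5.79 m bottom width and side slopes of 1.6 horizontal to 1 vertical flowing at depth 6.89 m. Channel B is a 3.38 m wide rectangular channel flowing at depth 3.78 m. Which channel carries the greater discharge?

Channel A: With bottom width b = 5.79 m and side slope z = 1.6: A = (b + zy)y = (5.79 + 1.6×6.89)×6.89 = 115.8 m²; P = b + 2y√(1+z²) = 5.79 + 2×6.89×1.887 = 31.79 m. Hydraulic radius R = A/P = 115.8/31.79 = 3.644 m. Q_A = (1/0.028)·115.8·3.644^(2/3)·√0.0019 = 427.1 m³/s.
Channel B: Flow area A = b·y = 3.38 × 3.78 = 12.78 m². Wetted perimeter P = b + 2y = 3.38 + 2×3.78 = 10.94 m. Hydraulic radius R = A/P = 12.78/10.94 = 1.168 m. Q_B = (1/0.028)·12.78·1.168^(2/3)·√0.0019 = 22.06 m³/s.
Q_A = 427.1 m³/s vs Q_B = 22.06 m³/s, so channel A carries more.

channel A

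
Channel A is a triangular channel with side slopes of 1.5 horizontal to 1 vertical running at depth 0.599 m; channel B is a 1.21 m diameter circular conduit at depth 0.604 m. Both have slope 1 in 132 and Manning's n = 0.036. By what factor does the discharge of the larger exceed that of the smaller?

1.21

Channel A: For a triangular section with side slope z = 1.5: A = zy² = 1.5×0.599² = 0.5382 m²; P = 2y√(1+z²) = 2×0.599×1.803 = 2.16 m. Hydraulic radius R = A/P = 0.5382/2.16 = 0.2492 m. Q_A = (1/0.036)·0.5382·0.2492^(2/3)·√0.007576 = 0.5153 m³/s.
Channel B: For a circular section of diameter D = 1.21 m at depth y = 0.604 m, the central angle is θ = 2 arccos(1 − 2y/D) = 3.138 rad. Then A = (D²/8)(θ − sin θ) = 0.5737 m² and P = Dθ/2 = 1.899 m. Hydraulic radius R = A/P = 0.5737/1.899 = 0.3022 m. Q_B = (1/0.036)·0.5737·0.3022^(2/3)·√0.007576 = 0.6247 m³/s.
The larger discharge is 0.6247 m³/s and the smaller is 0.5153 m³/s; the ratio is 1.21.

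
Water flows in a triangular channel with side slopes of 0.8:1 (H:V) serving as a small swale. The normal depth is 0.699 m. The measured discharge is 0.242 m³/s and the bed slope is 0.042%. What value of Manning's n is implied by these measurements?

For a triangular section with side slope z = 0.8: A = zy² = 0.8×0.699² = 0.3909 m²; P = 2y√(1+z²) = 2×0.699×1.281 = 1.79 m.
Hydraulic radius R = A/P = 0.3909/1.79 = 0.2183 m.
Rearranging Manning's equation: n = (1/Q) A R^(2/3) S^(1/2) = (1/0.242) × 0.3909 × 0.2183^(2/3) × √0.00042 = 0.012.

n = 0.012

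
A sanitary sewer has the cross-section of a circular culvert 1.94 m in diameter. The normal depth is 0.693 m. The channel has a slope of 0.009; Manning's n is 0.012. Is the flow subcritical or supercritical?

supercritical

For a circular section of diameter D = 1.94 m at depth y = 0.693 m, the central angle is θ = 2 arccos(1 − 2y/D) = 2.562 rad. Then A = (D²/8)(θ − sin θ) = 0.948 m² and P = Dθ/2 = 2.486 m.
Hydraulic radius R = A/P = 0.948/2.486 = 0.3814 m.
V = (1/n) R^(2/3) √S = (1/0.012) × 0.3814^(2/3) × √0.009 = 4.158 m/s. Hydraulic depth D_h = A/T = 0.948/1.859 = 0.5099 m.
Froude number Fr = V/√(g·D_h) = 4.158/√(9.81×0.5099) = 1.86, which is greater than 1, so the flow is supercritical.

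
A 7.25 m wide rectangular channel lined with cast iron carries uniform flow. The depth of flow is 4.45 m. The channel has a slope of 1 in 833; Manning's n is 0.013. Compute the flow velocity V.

Flow area A = b·y = 7.25 × 4.45 = 32.26 m². Wetted perimeter P = b + 2y = 7.25 + 2×4.45 = 16.15 m.
Hydraulic radius R = A/P = 32.26/16.15 = 1.998 m.
From Manning's equation, V = (1/n) R^(2/3) S^(1/2) = (1/0.013) × 1.998^(2/3) × 0.0012^(1/2) = 4.23 m/s.

V = 4.23 m/s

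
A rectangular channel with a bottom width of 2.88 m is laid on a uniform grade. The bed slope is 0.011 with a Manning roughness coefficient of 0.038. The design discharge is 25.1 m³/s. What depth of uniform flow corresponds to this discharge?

y_n = 3.18 m

Manning's equation rearranged: A R^(2/3) = nQ / (1·√S) = 0.038 × 25.1 / (√0.011) = 9.094.
Try y = 2.77 m: A R^(2/3) = 7.696 — short.
Try y = 3.18 m: A R^(2/3) = 9.104 — close enough.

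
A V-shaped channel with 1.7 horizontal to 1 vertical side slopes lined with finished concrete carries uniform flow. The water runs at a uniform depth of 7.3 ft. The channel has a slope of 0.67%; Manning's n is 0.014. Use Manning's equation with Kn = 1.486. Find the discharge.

For a triangular section with side slope z = 1.7: A = zy² = 1.7×7.3² = 90.59 ft²; P = 2y√(1+z²) = 2×7.3×1.972 = 28.8 ft.
Hydraulic radius R = A/P = 90.59/28.8 = 3.146 ft.
Manning's equation: Q = (1.486/n) A R^(2/3) S^(1/2) = (1.486/0.014) × 90.59 × 3.146^(2/3) × 0.0067^(1/2) = 1690 ft³/s.

Q = 1690 ft³/s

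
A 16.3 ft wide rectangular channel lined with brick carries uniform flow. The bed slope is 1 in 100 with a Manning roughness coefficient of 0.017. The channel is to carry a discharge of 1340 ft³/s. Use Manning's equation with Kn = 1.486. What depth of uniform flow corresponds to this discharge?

Manning's equation rearranged: A R^(2/3) = nQ / (1.486·√S) = 0.017 × 1340 / (1.486 × √0.01) = 153.3.
At y = 5.1 ft: A R^(2/3) = 178.1 — too large.
At y = 4.02 ft: A R^(2/3) = 126.8 — too small.
At y = 4.59 ft: A R^(2/3) = 153.4 — matches.

y_n = 4.59 ft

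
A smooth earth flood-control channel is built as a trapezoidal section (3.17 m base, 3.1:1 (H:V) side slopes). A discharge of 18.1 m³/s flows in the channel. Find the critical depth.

At critical depth, Q² T / (g A³) = 1, i.e. A³/T = Q²/g = 18.1²/9.81 = 33.4.
Trying y = 1.2 m: A³/T = 53.27 — high.
Trying y = 0.886 m: A³/T = 16.63 — low.
Trying y = 1.06 m: A³/T = 32.9 — ≈ 33.4.

y_c = 1.06 m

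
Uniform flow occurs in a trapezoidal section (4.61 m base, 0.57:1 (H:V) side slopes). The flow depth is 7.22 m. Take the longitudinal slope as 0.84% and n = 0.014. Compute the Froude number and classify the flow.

With bottom width b = 4.61 m and side slope z = 0.57: A = (b + zy)y = (4.61 + 0.57×7.22)×7.22 = 63 m²; P = b + 2y√(1+z²) = 4.61 + 2×7.22×1.151 = 21.23 m.
Hydraulic radius R = A/P = 63/21.23 = 2.967 m.
V = (1/n) R^(2/3) √S = (1/0.014) × 2.967^(2/3) × √0.0084 = 13.52 m/s. Hydraulic depth D_h = A/T = 63/12.84 = 4.906 m.
Froude number Fr = V/√(g·D_h) = 13.52/√(9.81×4.906) = 1.95, which is greater than 1, so the flow is supercritical.

supercritical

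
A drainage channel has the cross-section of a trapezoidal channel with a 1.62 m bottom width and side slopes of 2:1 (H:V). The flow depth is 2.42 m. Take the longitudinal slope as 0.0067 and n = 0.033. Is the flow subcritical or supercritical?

subcritical

With bottom width b = 1.62 m and side slope z = 2: A = (b + zy)y = (1.62 + 2×2.42)×2.42 = 15.63 m²; P = b + 2y√(1+z²) = 1.62 + 2×2.42×2.236 = 12.44 m.
Hydraulic radius R = A/P = 15.63/12.44 = 1.256 m.
V = (1/n) R^(2/3) √S = (1/0.033) × 1.256^(2/3) × √0.0067 = 2.888 m/s. Hydraulic depth D_h = A/T = 15.63/11.3 = 1.383 m.
Froude number Fr = V/√(g·D_h) = 2.888/√(9.81×1.383) = 0.784, which is less than 1, so the flow is subcritical.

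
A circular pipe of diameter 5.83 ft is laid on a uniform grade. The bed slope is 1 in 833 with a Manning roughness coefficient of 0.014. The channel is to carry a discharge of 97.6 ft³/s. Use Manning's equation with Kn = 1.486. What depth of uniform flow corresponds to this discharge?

y_n = 3.85 ft

Manning's equation rearranged: A R^(2/3) = nQ / (1.486·√S) = 0.014 × 97.6 / (1.486 × √0.0012) = 26.54.
At y = 4.51 ft: A R^(2/3) = 32.4 — too large.
At y = 2.87 ft: A R^(2/3) = 16.71 — too small.
At y = 3.85 ft: A R^(2/3) = 26.55 — close enough.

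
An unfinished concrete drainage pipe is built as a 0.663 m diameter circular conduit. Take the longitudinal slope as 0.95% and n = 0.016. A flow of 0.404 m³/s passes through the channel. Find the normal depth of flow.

y_n = 0.384 m

Manning's equation rearranged: A R^(2/3) = nQ / (1·√S) = 0.016 × 0.404 / (√0.0095) = 0.06632.
At y = 0.317 m: A R^(2/3) = 0.04824 — low.
At y = 0.429 m: A R^(2/3) = 0.07829 — high.
At y = 0.384 m: A R^(2/3) = 0.06626 — matches.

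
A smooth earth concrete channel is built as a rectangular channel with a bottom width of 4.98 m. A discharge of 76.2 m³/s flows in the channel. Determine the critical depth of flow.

y_c = 2.88 m

For a rectangular channel, critical depth y_c = (q²/g)^(1/3) where q = Q/b = 76.2/4.98 = 15.3 m²/s.
So y_c = (15.3²/9.81)^(1/3) = 2.88 m.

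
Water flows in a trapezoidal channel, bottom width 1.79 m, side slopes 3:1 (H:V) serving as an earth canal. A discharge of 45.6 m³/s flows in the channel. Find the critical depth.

y_c = 1.89 m

At critical depth, Q² T / (g A³) = 1, i.e. A³/T = Q²/g = 45.6²/9.81 = 212.
Trying y = 1.37 m: A³/T = 52.76 — low.
Trying y = 2.2 m: A³/T = 419.5 — high.
Trying y = 1.89 m: A³/T = 213.5 — matches.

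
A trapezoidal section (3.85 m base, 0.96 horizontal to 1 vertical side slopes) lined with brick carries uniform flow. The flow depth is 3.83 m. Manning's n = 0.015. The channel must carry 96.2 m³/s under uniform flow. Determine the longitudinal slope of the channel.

With bottom width b = 3.85 m and side slope z = 0.96: A = (b + zy)y = (3.85 + 0.96×3.83)×3.83 = 28.83 m²; P = b + 2y√(1+z²) = 3.85 + 2×3.83×1.386 = 14.47 m.
Hydraulic radius R = A/P = 28.83/14.47 = 1.992 m.
From Manning's equation, S = [nQ / (1 A R^(2/3))]² = [0.015 × 96.2 / (1 × 28.83 × 1.992^(2/3))]² = 0.000999.

S = 0.000999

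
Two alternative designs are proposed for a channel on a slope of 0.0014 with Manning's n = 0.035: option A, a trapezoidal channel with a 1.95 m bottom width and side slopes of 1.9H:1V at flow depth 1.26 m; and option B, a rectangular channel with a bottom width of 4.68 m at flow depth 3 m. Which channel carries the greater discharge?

channel B

Channel A: With bottom width b = 1.95 m and side slope z = 1.9: A = (b + zy)y = (1.95 + 1.9×1.26)×1.26 = 5.473 m²; P = b + 2y√(1+z²) = 1.95 + 2×1.26×2.147 = 7.361 m. Hydraulic radius R = A/P = 5.473/7.361 = 0.7436 m. Q_A = (1/0.035)·5.473·0.7436^(2/3)·√0.0014 = 4.803 m³/s.
Channel B: Flow area A = b·y = 4.68 × 3 = 14.04 m². Wetted perimeter P = b + 2y = 4.68 + 2×3 = 10.68 m. Hydraulic radius R = A/P = 14.04/10.68 = 1.315 m. Q_B = (1/0.035)·14.04·1.315^(2/3)·√0.0014 = 18.01 m³/s.
Q_A = 4.803 m³/s vs Q_B = 18.01 m³/s, so channel B carries more.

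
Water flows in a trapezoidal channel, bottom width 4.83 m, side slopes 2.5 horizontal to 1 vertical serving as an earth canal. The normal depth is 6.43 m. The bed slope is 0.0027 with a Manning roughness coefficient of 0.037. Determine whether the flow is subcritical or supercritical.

With bottom width b = 4.83 m and side slope z = 2.5: A = (b + zy)y = (4.83 + 2.5×6.43)×6.43 = 134.4 m²; P = b + 2y√(1+z²) = 4.83 + 2×6.43×2.693 = 39.46 m.
Hydraulic radius R = A/P = 134.4/39.46 = 3.407 m.
V = (1/n) R^(2/3) √S = (1/0.037) × 3.407^(2/3) × √0.0027 = 3.18 m/s. Hydraulic depth D_h = A/T = 134.4/36.98 = 3.635 m.
Froude number Fr = V/√(g·D_h) = 3.18/√(9.81×3.635) = 0.532, which is less than 1, so the flow is subcritical.

subcritical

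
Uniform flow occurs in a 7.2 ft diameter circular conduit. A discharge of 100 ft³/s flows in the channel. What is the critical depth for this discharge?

y_c = 2.55 ft

At critical depth, Q² T / (g A³) = 1, i.e. A³/T = Q²/g = 100²/32.2 = 310.6.
Trying y = 2.8 ft: A³/T = 447.5 — too large.
Trying y = 1.85 ft: A³/T = 89.99 — too small.
Trying y = 2.55 ft: A³/T = 312.1 — ≈ 310.6.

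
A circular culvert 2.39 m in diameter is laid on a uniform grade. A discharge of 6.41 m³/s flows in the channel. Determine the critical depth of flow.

y_c = 1.16 m

At critical depth, Q² T / (g A³) = 1, i.e. A³/T = Q²/g = 6.41²/9.81 = 4.188.
At y = 1.42 m: A³/T = 9.13 — over.
At y = 0.995 m: A³/T = 2.343 — short.
At y = 1.16 m: A³/T = 4.215 — matches.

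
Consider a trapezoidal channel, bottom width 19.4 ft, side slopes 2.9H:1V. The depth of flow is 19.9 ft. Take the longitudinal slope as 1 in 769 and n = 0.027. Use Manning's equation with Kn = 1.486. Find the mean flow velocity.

With bottom width b = 19.4 ft and side slope z = 2.9: A = (b + zy)y = (19.4 + 2.9×19.9)×19.9 = 1534 ft²; P = b + 2y√(1+z²) = 19.4 + 2×19.9×3.068 = 141.5 ft.
Hydraulic radius R = A/P = 1534/141.5 = 10.85 ft.
From Manning's equation, V = (1.486/n) R^(2/3) S^(1/2) = (1.486/0.027) × 10.85^(2/3) × 0.0013^(1/2) = 9.72 ft/s.

V = 9.72 ft/s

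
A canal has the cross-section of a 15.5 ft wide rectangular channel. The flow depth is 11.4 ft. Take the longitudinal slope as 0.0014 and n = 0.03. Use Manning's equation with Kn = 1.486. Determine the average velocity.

Flow area A = b·y = 15.5 × 11.4 = 176.7 ft². Wetted perimeter P = b + 2y = 15.5 + 2×11.4 = 38.3 ft.
Hydraulic radius R = A/P = 176.7/38.3 = 4.614 ft.
From Manning's equation, V = (1.486/n) R^(2/3) S^(1/2) = (1.486/0.03) × 4.614^(2/3) × 0.0014^(1/2) = 5.14 ft/s.

V = 5.14 ft/s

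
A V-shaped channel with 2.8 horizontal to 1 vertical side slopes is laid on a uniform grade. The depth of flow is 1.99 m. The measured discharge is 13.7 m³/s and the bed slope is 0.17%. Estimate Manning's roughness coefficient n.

n = 0.032

For a triangular section with side slope z = 2.8: A = zy² = 2.8×1.99² = 11.09 m²; P = 2y√(1+z²) = 2×1.99×2.973 = 11.83 m.
Hydraulic radius R = A/P = 11.09/11.83 = 0.937 m.
Rearranging Manning's equation: n = (1/Q) A R^(2/3) S^(1/2) = (1/13.7) × 11.09 × 0.937^(2/3) × √0.0017 = 0.032.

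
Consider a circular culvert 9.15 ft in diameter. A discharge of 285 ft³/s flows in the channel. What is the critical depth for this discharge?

At critical depth, Q² T / (g A³) = 1, i.e. A³/T = Q²/g = 285²/32.2 = 2523.
Trying y = 3.5 ft: A³/T = 1392 — short.
Trying y = 4.77 ft: A³/T = 4555 — over.
Trying y = 4.09 ft: A³/T = 2530 — close enough.

y_c = 4.09 ft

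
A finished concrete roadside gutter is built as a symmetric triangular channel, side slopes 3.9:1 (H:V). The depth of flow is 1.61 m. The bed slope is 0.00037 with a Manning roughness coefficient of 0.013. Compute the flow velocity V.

For a triangular section with side slope z = 3.9: A = zy² = 3.9×1.61² = 10.11 m²; P = 2y√(1+z²) = 2×1.61×4.026 = 12.96 m.
Hydraulic radius R = A/P = 10.11/12.96 = 0.7798 m.
From Manning's equation, V = (1/n) R^(2/3) S^(1/2) = (1/0.013) × 0.7798^(2/3) × 0.00037^(1/2) = 1.25 m/s.

V = 1.25 m/s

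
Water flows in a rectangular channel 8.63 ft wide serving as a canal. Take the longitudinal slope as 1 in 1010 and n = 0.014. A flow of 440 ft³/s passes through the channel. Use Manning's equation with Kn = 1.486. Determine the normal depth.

y_n = 7.74 ft

Manning's equation rearranged: A R^(2/3) = nQ / (1.486·√S) = 0.014 × 440 / (1.486 × √0.0009901) = 131.7.
Trying y = 9.89 ft: A R^(2/3) = 177.7 — over.
Trying y = 7.74 ft: A R^(2/3) = 131.8 — matches.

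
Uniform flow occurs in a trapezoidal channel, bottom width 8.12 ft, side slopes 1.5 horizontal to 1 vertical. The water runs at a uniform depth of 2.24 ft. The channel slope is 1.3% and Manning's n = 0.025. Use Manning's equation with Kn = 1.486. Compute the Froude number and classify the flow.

supercritical

With bottom width b = 8.12 ft and side slope z = 1.5: A = (b + zy)y = (8.12 + 1.5×2.24)×2.24 = 25.72 ft²; P = b + 2y√(1+z²) = 8.12 + 2×2.24×1.803 = 16.2 ft.
Hydraulic radius R = A/P = 25.72/16.2 = 1.588 ft.
V = (1.486/n) R^(2/3) √S = (1.486/0.025) × 1.588^(2/3) × √0.013 = 9.224 ft/s. Hydraulic depth D_h = A/T = 25.72/14.84 = 1.733 ft.
Froude number Fr = V/√(g·D_h) = 9.224/√(32.2×1.733) = 1.23, which is greater than 1, so the flow is supercritical.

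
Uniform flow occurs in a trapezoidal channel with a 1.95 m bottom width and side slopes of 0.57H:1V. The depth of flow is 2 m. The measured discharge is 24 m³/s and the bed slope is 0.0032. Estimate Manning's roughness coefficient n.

With bottom width b = 1.95 m and side slope z = 0.57: A = (b + zy)y = (1.95 + 0.57×2)×2 = 6.18 m²; P = b + 2y√(1+z²) = 1.95 + 2×2×1.151 = 6.554 m.
Hydraulic radius R = A/P = 6.18/6.554 = 0.9429 m.
Rearranging Manning's equation: n = (1/Q) A R^(2/3) S^(1/2) = (1/24) × 6.18 × 0.9429^(2/3) × √0.0032 = 0.014.

n = 0.014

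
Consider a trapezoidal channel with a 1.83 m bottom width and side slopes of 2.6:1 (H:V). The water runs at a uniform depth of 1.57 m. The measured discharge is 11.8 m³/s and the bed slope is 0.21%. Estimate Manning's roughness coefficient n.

With bottom width b = 1.83 m and side slope z = 2.6: A = (b + zy)y = (1.83 + 2.6×1.57)×1.57 = 9.282 m²; P = b + 2y√(1+z²) = 1.83 + 2×1.57×2.786 = 10.58 m.
Hydraulic radius R = A/P = 9.282/10.58 = 0.8775 m.
Rearranging Manning's equation: n = (1/Q) A R^(2/3) S^(1/2) = (1/11.8) × 9.282 × 0.8775^(2/3) × √0.0021 = 0.033.

n = 0.033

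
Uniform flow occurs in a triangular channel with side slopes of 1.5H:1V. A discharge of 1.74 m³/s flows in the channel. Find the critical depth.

y_c = 0.772 m

At critical depth, Q² T / (g A³) = 1, i.e. A³/T = Q²/g = 1.74²/9.81 = 0.3086.
Try y = 0.559 m: A³/T = 0.06141 — too small.
Try y = 0.877 m: A³/T = 0.5836 — too large.
Try y = 0.772 m: A³/T = 0.3085 — close enough.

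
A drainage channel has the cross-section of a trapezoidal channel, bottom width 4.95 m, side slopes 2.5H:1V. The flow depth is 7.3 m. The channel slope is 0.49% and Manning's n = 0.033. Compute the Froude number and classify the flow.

With bottom width b = 4.95 m and side slope z = 2.5: A = (b + zy)y = (4.95 + 2.5×7.3)×7.3 = 169.4 m²; P = b + 2y√(1+z²) = 4.95 + 2×7.3×2.693 = 44.26 m.
Hydraulic radius R = A/P = 169.4/44.26 = 3.826 m.
V = (1/n) R^(2/3) √S = (1/0.033) × 3.826^(2/3) × √0.0049 = 5.189 m/s. Hydraulic depth D_h = A/T = 169.4/41.45 = 4.086 m.
Froude number Fr = V/√(g·D_h) = 5.189/√(9.81×4.086) = 0.82, which is less than 1, so the flow is subcritical.

subcritical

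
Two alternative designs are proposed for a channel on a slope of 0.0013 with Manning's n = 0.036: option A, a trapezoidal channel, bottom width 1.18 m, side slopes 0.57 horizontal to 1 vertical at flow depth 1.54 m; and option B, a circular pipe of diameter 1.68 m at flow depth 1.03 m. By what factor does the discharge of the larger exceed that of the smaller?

2.81

Channel A: With bottom width b = 1.18 m and side slope z = 0.57: A = (b + zy)y = (1.18 + 0.57×1.54)×1.54 = 3.169 m²; P = b + 2y√(1+z²) = 1.18 + 2×1.54×1.151 = 4.725 m. Hydraulic radius R = A/P = 3.169/4.725 = 0.6707 m. Q_A = (1/0.036)·3.169·0.6707^(2/3)·√0.0013 = 2.432 m³/s.
Channel B: For a circular section of diameter D = 1.68 m at depth y = 1.03 m, the central angle is θ = 2 arccos(1 − 2y/D) = 3.598 rad. Then A = (D²/8)(θ − sin θ) = 1.425 m² and P = Dθ/2 = 3.022 m. Hydraulic radius R = A/P = 1.425/3.022 = 0.4714 m. Q_B = (1/0.036)·1.425·0.4714^(2/3)·√0.0013 = 0.8644 m³/s.
The larger discharge is 2.432 m³/s and the smaller is 0.8644 m³/s; the ratio is 2.81.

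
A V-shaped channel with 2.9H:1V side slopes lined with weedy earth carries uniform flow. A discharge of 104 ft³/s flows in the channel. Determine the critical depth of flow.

y_c = 2.4 ft

At critical depth, Q² T / (g A³) = 1, i.e. A³/T = Q²/g = 104²/32.2 = 335.9.
At y = 2.01 ft: A³/T = 138 — low.
At y = 2.4 ft: A³/T = 334.8 — ≈ 335.9.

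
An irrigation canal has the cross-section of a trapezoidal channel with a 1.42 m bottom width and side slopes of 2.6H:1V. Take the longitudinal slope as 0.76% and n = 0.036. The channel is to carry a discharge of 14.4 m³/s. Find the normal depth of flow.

y_n = 1.4 m

Manning's equation rearranged: A R^(2/3) = nQ / (1·√S) = 0.036 × 14.4 / (√0.0076) = 5.946.
Trying y = 1.09 m: A R^(2/3) = 3.367 — low.
Trying y = 1.4 m: A R^(2/3) = 5.943 — ≈ 5.946.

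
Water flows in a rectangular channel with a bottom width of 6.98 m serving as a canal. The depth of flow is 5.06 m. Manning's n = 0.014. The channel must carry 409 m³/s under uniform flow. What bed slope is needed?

Flow area A = b·y = 6.98 × 5.06 = 35.32 m². Wetted perimeter P = b + 2y = 6.98 + 2×5.06 = 17.1 m.
Hydraulic radius R = A/P = 35.32/17.1 = 2.065 m.
From Manning's equation, S = [nQ / (1 A R^(2/3))]² = [0.014 × 409 / (1 × 35.32 × 2.065^(2/3))]² = 0.00999.

S = 0.00999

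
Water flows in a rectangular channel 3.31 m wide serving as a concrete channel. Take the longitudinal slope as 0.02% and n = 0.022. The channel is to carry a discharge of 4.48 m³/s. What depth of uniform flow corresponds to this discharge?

y_n = 2.19 m

Manning's equation rearranged: A R^(2/3) = nQ / (1·√S) = 0.022 × 4.48 / (√0.0002) = 6.969.
At y = 1.69 m: A R^(2/3) = 4.965 — low.
At y = 2.19 m: A R^(2/3) = 6.969 — close enough.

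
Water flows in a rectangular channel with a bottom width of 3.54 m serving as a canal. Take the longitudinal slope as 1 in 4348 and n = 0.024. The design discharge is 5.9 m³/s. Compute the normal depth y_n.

Manning's equation rearranged: A R^(2/3) = nQ / (1·√S) = 0.024 × 5.9 / (√0.00023) = 9.337.
Trying y = 2.83 m: A R^(2/3) = 10.6 — over.
Trying y = 2.02 m: A R^(2/3) = 6.878 — short.
Trying y = 2.56 m: A R^(2/3) = 9.341 — ≈ 9.337.

y_n = 2.56 m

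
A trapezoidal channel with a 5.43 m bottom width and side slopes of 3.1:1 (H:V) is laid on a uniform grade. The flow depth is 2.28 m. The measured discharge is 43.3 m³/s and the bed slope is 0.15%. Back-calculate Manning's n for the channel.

n = 0.032

With bottom width b = 5.43 m and side slope z = 3.1: A = (b + zy)y = (5.43 + 3.1×2.28)×2.28 = 28.5 m²; P = b + 2y√(1+z²) = 5.43 + 2×2.28×3.257 = 20.28 m.
Hydraulic radius R = A/P = 28.5/20.28 = 1.405 m.
Rearranging Manning's equation: n = (1/Q) A R^(2/3) S^(1/2) = (1/43.3) × 28.5 × 1.405^(2/3) × √0.0015 = 0.032.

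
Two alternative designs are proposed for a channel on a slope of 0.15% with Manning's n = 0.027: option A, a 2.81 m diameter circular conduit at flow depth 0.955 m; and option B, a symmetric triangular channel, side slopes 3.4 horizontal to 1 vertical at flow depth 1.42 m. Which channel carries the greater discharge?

Channel A: For a circular section of diameter D = 2.81 m at depth y = 0.955 m, the central angle is θ = 2 arccos(1 − 2y/D) = 2.49 rad. Then A = (D²/8)(θ − sin θ) = 1.858 m² and P = Dθ/2 = 3.498 m. Hydraulic radius R = A/P = 1.858/3.498 = 0.5313 m. Q_A = (1/0.027)·1.858·0.5313^(2/3)·√0.0015 = 1.748 m³/s.
Channel B: For a triangular section with side slope z = 3.4: A = zy² = 3.4×1.42² = 6.856 m²; P = 2y√(1+z²) = 2×1.42×3.544 = 10.06 m. Hydraulic radius R = A/P = 6.856/10.06 = 0.6811 m. Q_B = (1/0.027)·6.856·0.6811^(2/3)·√0.0015 = 7.613 m³/s.
Q_A = 1.748 m³/s vs Q_B = 7.613 m³/s, so channel B carries more.

channel B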